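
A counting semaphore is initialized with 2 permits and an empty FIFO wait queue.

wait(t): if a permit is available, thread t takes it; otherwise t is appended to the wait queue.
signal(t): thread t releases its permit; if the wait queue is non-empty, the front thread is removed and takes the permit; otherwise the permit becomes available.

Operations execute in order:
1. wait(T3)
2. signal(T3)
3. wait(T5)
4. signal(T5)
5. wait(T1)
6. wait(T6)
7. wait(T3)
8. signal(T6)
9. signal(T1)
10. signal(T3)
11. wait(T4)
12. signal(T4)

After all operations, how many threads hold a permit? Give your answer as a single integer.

Answer: 0

Derivation:
Step 1: wait(T3) -> count=1 queue=[] holders={T3}
Step 2: signal(T3) -> count=2 queue=[] holders={none}
Step 3: wait(T5) -> count=1 queue=[] holders={T5}
Step 4: signal(T5) -> count=2 queue=[] holders={none}
Step 5: wait(T1) -> count=1 queue=[] holders={T1}
Step 6: wait(T6) -> count=0 queue=[] holders={T1,T6}
Step 7: wait(T3) -> count=0 queue=[T3] holders={T1,T6}
Step 8: signal(T6) -> count=0 queue=[] holders={T1,T3}
Step 9: signal(T1) -> count=1 queue=[] holders={T3}
Step 10: signal(T3) -> count=2 queue=[] holders={none}
Step 11: wait(T4) -> count=1 queue=[] holders={T4}
Step 12: signal(T4) -> count=2 queue=[] holders={none}
Final holders: {none} -> 0 thread(s)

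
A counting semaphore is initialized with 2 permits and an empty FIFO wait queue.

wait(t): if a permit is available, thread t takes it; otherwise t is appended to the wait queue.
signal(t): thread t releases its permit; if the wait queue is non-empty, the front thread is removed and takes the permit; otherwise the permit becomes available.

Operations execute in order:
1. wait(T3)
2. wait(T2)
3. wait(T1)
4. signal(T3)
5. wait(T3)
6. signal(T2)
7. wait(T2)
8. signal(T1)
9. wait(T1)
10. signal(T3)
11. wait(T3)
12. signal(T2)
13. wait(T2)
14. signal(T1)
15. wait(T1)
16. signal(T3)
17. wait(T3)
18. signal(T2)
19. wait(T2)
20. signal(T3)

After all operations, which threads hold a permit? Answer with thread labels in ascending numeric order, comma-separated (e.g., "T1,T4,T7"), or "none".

Answer: T1,T2

Derivation:
Step 1: wait(T3) -> count=1 queue=[] holders={T3}
Step 2: wait(T2) -> count=0 queue=[] holders={T2,T3}
Step 3: wait(T1) -> count=0 queue=[T1] holders={T2,T3}
Step 4: signal(T3) -> count=0 queue=[] holders={T1,T2}
Step 5: wait(T3) -> count=0 queue=[T3] holders={T1,T2}
Step 6: signal(T2) -> count=0 queue=[] holders={T1,T3}
Step 7: wait(T2) -> count=0 queue=[T2] holders={T1,T3}
Step 8: signal(T1) -> count=0 queue=[] holders={T2,T3}
Step 9: wait(T1) -> count=0 queue=[T1] holders={T2,T3}
Step 10: signal(T3) -> count=0 queue=[] holders={T1,T2}
Step 11: wait(T3) -> count=0 queue=[T3] holders={T1,T2}
Step 12: signal(T2) -> count=0 queue=[] holders={T1,T3}
Step 13: wait(T2) -> count=0 queue=[T2] holders={T1,T3}
Step 14: signal(T1) -> count=0 queue=[] holders={T2,T3}
Step 15: wait(T1) -> count=0 queue=[T1] holders={T2,T3}
Step 16: signal(T3) -> count=0 queue=[] holders={T1,T2}
Step 17: wait(T3) -> count=0 queue=[T3] holders={T1,T2}
Step 18: signal(T2) -> count=0 queue=[] holders={T1,T3}
Step 19: wait(T2) -> count=0 queue=[T2] holders={T1,T3}
Step 20: signal(T3) -> count=0 queue=[] holders={T1,T2}
Final holders: T1,T2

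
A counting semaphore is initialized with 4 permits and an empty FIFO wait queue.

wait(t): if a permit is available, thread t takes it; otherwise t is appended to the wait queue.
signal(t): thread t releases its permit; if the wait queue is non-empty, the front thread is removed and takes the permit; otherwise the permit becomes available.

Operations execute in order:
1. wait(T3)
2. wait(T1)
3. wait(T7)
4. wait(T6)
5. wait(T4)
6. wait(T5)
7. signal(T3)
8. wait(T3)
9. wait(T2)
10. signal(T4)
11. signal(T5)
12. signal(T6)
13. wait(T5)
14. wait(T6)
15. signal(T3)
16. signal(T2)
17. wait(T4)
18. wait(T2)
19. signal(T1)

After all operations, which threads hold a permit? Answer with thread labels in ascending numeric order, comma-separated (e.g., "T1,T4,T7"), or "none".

Step 1: wait(T3) -> count=3 queue=[] holders={T3}
Step 2: wait(T1) -> count=2 queue=[] holders={T1,T3}
Step 3: wait(T7) -> count=1 queue=[] holders={T1,T3,T7}
Step 4: wait(T6) -> count=0 queue=[] holders={T1,T3,T6,T7}
Step 5: wait(T4) -> count=0 queue=[T4] holders={T1,T3,T6,T7}
Step 6: wait(T5) -> count=0 queue=[T4,T5] holders={T1,T3,T6,T7}
Step 7: signal(T3) -> count=0 queue=[T5] holders={T1,T4,T6,T7}
Step 8: wait(T3) -> count=0 queue=[T5,T3] holders={T1,T4,T6,T7}
Step 9: wait(T2) -> count=0 queue=[T5,T3,T2] holders={T1,T4,T6,T7}
Step 10: signal(T4) -> count=0 queue=[T3,T2] holders={T1,T5,T6,T7}
Step 11: signal(T5) -> count=0 queue=[T2] holders={T1,T3,T6,T7}
Step 12: signal(T6) -> count=0 queue=[] holders={T1,T2,T3,T7}
Step 13: wait(T5) -> count=0 queue=[T5] holders={T1,T2,T3,T7}
Step 14: wait(T6) -> count=0 queue=[T5,T6] holders={T1,T2,T3,T7}
Step 15: signal(T3) -> count=0 queue=[T6] holders={T1,T2,T5,T7}
Step 16: signal(T2) -> count=0 queue=[] holders={T1,T5,T6,T7}
Step 17: wait(T4) -> count=0 queue=[T4] holders={T1,T5,T6,T7}
Step 18: wait(T2) -> count=0 queue=[T4,T2] holders={T1,T5,T6,T7}
Step 19: signal(T1) -> count=0 queue=[T2] holders={T4,T5,T6,T7}
Final holders: T4,T5,T6,T7

Answer: T4,T5,T6,T7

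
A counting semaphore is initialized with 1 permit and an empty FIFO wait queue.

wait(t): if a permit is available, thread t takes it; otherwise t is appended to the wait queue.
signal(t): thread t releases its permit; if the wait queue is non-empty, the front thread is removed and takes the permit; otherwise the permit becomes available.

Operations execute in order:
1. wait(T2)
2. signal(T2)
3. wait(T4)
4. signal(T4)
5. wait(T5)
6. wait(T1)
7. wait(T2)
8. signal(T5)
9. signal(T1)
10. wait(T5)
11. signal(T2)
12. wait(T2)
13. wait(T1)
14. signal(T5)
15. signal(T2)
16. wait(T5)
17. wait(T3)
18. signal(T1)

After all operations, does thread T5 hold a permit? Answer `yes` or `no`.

Step 1: wait(T2) -> count=0 queue=[] holders={T2}
Step 2: signal(T2) -> count=1 queue=[] holders={none}
Step 3: wait(T4) -> count=0 queue=[] holders={T4}
Step 4: signal(T4) -> count=1 queue=[] holders={none}
Step 5: wait(T5) -> count=0 queue=[] holders={T5}
Step 6: wait(T1) -> count=0 queue=[T1] holders={T5}
Step 7: wait(T2) -> count=0 queue=[T1,T2] holders={T5}
Step 8: signal(T5) -> count=0 queue=[T2] holders={T1}
Step 9: signal(T1) -> count=0 queue=[] holders={T2}
Step 10: wait(T5) -> count=0 queue=[T5] holders={T2}
Step 11: signal(T2) -> count=0 queue=[] holders={T5}
Step 12: wait(T2) -> count=0 queue=[T2] holders={T5}
Step 13: wait(T1) -> count=0 queue=[T2,T1] holders={T5}
Step 14: signal(T5) -> count=0 queue=[T1] holders={T2}
Step 15: signal(T2) -> count=0 queue=[] holders={T1}
Step 16: wait(T5) -> count=0 queue=[T5] holders={T1}
Step 17: wait(T3) -> count=0 queue=[T5,T3] holders={T1}
Step 18: signal(T1) -> count=0 queue=[T3] holders={T5}
Final holders: {T5} -> T5 in holders

Answer: yes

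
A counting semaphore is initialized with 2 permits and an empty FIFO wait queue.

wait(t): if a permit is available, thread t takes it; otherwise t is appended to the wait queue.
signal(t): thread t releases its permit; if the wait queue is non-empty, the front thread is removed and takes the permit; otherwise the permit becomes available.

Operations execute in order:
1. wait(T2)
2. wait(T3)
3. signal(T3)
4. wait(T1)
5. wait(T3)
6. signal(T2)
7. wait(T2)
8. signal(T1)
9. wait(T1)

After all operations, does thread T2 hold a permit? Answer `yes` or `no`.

Answer: yes

Derivation:
Step 1: wait(T2) -> count=1 queue=[] holders={T2}
Step 2: wait(T3) -> count=0 queue=[] holders={T2,T3}
Step 3: signal(T3) -> count=1 queue=[] holders={T2}
Step 4: wait(T1) -> count=0 queue=[] holders={T1,T2}
Step 5: wait(T3) -> count=0 queue=[T3] holders={T1,T2}
Step 6: signal(T2) -> count=0 queue=[] holders={T1,T3}
Step 7: wait(T2) -> count=0 queue=[T2] holders={T1,T3}
Step 8: signal(T1) -> count=0 queue=[] holders={T2,T3}
Step 9: wait(T1) -> count=0 queue=[T1] holders={T2,T3}
Final holders: {T2,T3} -> T2 in holders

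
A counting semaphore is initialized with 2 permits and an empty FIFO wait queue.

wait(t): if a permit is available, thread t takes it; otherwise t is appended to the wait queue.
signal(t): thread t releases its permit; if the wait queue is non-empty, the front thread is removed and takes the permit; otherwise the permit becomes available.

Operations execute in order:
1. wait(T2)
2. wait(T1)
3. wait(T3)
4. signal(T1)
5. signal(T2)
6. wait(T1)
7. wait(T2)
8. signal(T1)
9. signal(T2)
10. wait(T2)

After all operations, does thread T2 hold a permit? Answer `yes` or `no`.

Step 1: wait(T2) -> count=1 queue=[] holders={T2}
Step 2: wait(T1) -> count=0 queue=[] holders={T1,T2}
Step 3: wait(T3) -> count=0 queue=[T3] holders={T1,T2}
Step 4: signal(T1) -> count=0 queue=[] holders={T2,T3}
Step 5: signal(T2) -> count=1 queue=[] holders={T3}
Step 6: wait(T1) -> count=0 queue=[] holders={T1,T3}
Step 7: wait(T2) -> count=0 queue=[T2] holders={T1,T3}
Step 8: signal(T1) -> count=0 queue=[] holders={T2,T3}
Step 9: signal(T2) -> count=1 queue=[] holders={T3}
Step 10: wait(T2) -> count=0 queue=[] holders={T2,T3}
Final holders: {T2,T3} -> T2 in holders

Answer: yes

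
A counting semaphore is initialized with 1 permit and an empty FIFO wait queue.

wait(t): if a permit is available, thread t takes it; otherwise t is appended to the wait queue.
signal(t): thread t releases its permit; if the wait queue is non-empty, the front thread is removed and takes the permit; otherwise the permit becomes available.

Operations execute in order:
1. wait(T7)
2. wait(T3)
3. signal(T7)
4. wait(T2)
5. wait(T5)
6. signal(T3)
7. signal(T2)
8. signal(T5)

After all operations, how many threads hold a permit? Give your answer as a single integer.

Step 1: wait(T7) -> count=0 queue=[] holders={T7}
Step 2: wait(T3) -> count=0 queue=[T3] holders={T7}
Step 3: signal(T7) -> count=0 queue=[] holders={T3}
Step 4: wait(T2) -> count=0 queue=[T2] holders={T3}
Step 5: wait(T5) -> count=0 queue=[T2,T5] holders={T3}
Step 6: signal(T3) -> count=0 queue=[T5] holders={T2}
Step 7: signal(T2) -> count=0 queue=[] holders={T5}
Step 8: signal(T5) -> count=1 queue=[] holders={none}
Final holders: {none} -> 0 thread(s)

Answer: 0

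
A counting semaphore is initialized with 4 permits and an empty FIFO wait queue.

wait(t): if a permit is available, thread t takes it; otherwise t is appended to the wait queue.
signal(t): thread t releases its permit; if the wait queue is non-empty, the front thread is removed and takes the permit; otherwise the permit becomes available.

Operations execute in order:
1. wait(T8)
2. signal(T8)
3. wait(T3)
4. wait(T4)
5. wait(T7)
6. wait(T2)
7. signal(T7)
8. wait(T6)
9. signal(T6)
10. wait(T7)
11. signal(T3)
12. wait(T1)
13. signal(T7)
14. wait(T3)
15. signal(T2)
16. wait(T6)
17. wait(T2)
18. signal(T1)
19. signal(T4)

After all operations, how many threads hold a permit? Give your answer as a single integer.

Answer: 3

Derivation:
Step 1: wait(T8) -> count=3 queue=[] holders={T8}
Step 2: signal(T8) -> count=4 queue=[] holders={none}
Step 3: wait(T3) -> count=3 queue=[] holders={T3}
Step 4: wait(T4) -> count=2 queue=[] holders={T3,T4}
Step 5: wait(T7) -> count=1 queue=[] holders={T3,T4,T7}
Step 6: wait(T2) -> count=0 queue=[] holders={T2,T3,T4,T7}
Step 7: signal(T7) -> count=1 queue=[] holders={T2,T3,T4}
Step 8: wait(T6) -> count=0 queue=[] holders={T2,T3,T4,T6}
Step 9: signal(T6) -> count=1 queue=[] holders={T2,T3,T4}
Step 10: wait(T7) -> count=0 queue=[] holders={T2,T3,T4,T7}
Step 11: signal(T3) -> count=1 queue=[] holders={T2,T4,T7}
Step 12: wait(T1) -> count=0 queue=[] holders={T1,T2,T4,T7}
Step 13: signal(T7) -> count=1 queue=[] holders={T1,T2,T4}
Step 14: wait(T3) -> count=0 queue=[] holders={T1,T2,T3,T4}
Step 15: signal(T2) -> count=1 queue=[] holders={T1,T3,T4}
Step 16: wait(T6) -> count=0 queue=[] holders={T1,T3,T4,T6}
Step 17: wait(T2) -> count=0 queue=[T2] holders={T1,T3,T4,T6}
Step 18: signal(T1) -> count=0 queue=[] holders={T2,T3,T4,T6}
Step 19: signal(T4) -> count=1 queue=[] holders={T2,T3,T6}
Final holders: {T2,T3,T6} -> 3 thread(s)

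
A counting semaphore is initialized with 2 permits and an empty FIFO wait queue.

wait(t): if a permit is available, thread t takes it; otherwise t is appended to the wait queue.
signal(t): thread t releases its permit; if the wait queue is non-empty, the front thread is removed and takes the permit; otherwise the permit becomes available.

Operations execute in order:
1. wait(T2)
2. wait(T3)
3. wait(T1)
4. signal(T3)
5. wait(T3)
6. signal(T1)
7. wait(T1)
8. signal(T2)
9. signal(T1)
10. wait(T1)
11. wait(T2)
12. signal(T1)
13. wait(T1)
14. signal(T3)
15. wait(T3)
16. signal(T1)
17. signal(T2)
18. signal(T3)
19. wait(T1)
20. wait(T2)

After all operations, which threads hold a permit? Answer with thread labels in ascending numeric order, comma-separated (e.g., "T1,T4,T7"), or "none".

Answer: T1,T2

Derivation:
Step 1: wait(T2) -> count=1 queue=[] holders={T2}
Step 2: wait(T3) -> count=0 queue=[] holders={T2,T3}
Step 3: wait(T1) -> count=0 queue=[T1] holders={T2,T3}
Step 4: signal(T3) -> count=0 queue=[] holders={T1,T2}
Step 5: wait(T3) -> count=0 queue=[T3] holders={T1,T2}
Step 6: signal(T1) -> count=0 queue=[] holders={T2,T3}
Step 7: wait(T1) -> count=0 queue=[T1] holders={T2,T3}
Step 8: signal(T2) -> count=0 queue=[] holders={T1,T3}
Step 9: signal(T1) -> count=1 queue=[] holders={T3}
Step 10: wait(T1) -> count=0 queue=[] holders={T1,T3}
Step 11: wait(T2) -> count=0 queue=[T2] holders={T1,T3}
Step 12: signal(T1) -> count=0 queue=[] holders={T2,T3}
Step 13: wait(T1) -> count=0 queue=[T1] holders={T2,T3}
Step 14: signal(T3) -> count=0 queue=[] holders={T1,T2}
Step 15: wait(T3) -> count=0 queue=[T3] holders={T1,T2}
Step 16: signal(T1) -> count=0 queue=[] holders={T2,T3}
Step 17: signal(T2) -> count=1 queue=[] holders={T3}
Step 18: signal(T3) -> count=2 queue=[] holders={none}
Step 19: wait(T1) -> count=1 queue=[] holders={T1}
Step 20: wait(T2) -> count=0 queue=[] holders={T1,T2}
Final holders: T1,T2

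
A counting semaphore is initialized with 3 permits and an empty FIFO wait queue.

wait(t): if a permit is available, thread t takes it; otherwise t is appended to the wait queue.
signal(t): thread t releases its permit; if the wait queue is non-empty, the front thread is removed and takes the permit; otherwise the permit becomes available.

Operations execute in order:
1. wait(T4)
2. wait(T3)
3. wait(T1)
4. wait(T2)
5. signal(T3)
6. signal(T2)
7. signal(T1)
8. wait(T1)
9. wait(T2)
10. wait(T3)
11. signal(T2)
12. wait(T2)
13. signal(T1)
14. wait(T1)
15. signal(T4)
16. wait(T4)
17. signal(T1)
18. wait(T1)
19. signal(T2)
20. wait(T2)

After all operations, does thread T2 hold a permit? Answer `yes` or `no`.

Step 1: wait(T4) -> count=2 queue=[] holders={T4}
Step 2: wait(T3) -> count=1 queue=[] holders={T3,T4}
Step 3: wait(T1) -> count=0 queue=[] holders={T1,T3,T4}
Step 4: wait(T2) -> count=0 queue=[T2] holders={T1,T3,T4}
Step 5: signal(T3) -> count=0 queue=[] holders={T1,T2,T4}
Step 6: signal(T2) -> count=1 queue=[] holders={T1,T4}
Step 7: signal(T1) -> count=2 queue=[] holders={T4}
Step 8: wait(T1) -> count=1 queue=[] holders={T1,T4}
Step 9: wait(T2) -> count=0 queue=[] holders={T1,T2,T4}
Step 10: wait(T3) -> count=0 queue=[T3] holders={T1,T2,T4}
Step 11: signal(T2) -> count=0 queue=[] holders={T1,T3,T4}
Step 12: wait(T2) -> count=0 queue=[T2] holders={T1,T3,T4}
Step 13: signal(T1) -> count=0 queue=[] holders={T2,T3,T4}
Step 14: wait(T1) -> count=0 queue=[T1] holders={T2,T3,T4}
Step 15: signal(T4) -> count=0 queue=[] holders={T1,T2,T3}
Step 16: wait(T4) -> count=0 queue=[T4] holders={T1,T2,T3}
Step 17: signal(T1) -> count=0 queue=[] holders={T2,T3,T4}
Step 18: wait(T1) -> count=0 queue=[T1] holders={T2,T3,T4}
Step 19: signal(T2) -> count=0 queue=[] holders={T1,T3,T4}
Step 20: wait(T2) -> count=0 queue=[T2] holders={T1,T3,T4}
Final holders: {T1,T3,T4} -> T2 not in holders

Answer: no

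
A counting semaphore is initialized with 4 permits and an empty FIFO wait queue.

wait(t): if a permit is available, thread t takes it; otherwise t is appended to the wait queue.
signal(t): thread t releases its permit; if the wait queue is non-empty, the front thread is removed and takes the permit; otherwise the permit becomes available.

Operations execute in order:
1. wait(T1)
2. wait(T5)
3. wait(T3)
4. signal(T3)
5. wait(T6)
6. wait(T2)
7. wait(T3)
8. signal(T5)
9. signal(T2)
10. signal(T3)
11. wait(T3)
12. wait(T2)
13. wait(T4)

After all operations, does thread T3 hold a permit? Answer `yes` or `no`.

Answer: yes

Derivation:
Step 1: wait(T1) -> count=3 queue=[] holders={T1}
Step 2: wait(T5) -> count=2 queue=[] holders={T1,T5}
Step 3: wait(T3) -> count=1 queue=[] holders={T1,T3,T5}
Step 4: signal(T3) -> count=2 queue=[] holders={T1,T5}
Step 5: wait(T6) -> count=1 queue=[] holders={T1,T5,T6}
Step 6: wait(T2) -> count=0 queue=[] holders={T1,T2,T5,T6}
Step 7: wait(T3) -> count=0 queue=[T3] holders={T1,T2,T5,T6}
Step 8: signal(T5) -> count=0 queue=[] holders={T1,T2,T3,T6}
Step 9: signal(T2) -> count=1 queue=[] holders={T1,T3,T6}
Step 10: signal(T3) -> count=2 queue=[] holders={T1,T6}
Step 11: wait(T3) -> count=1 queue=[] holders={T1,T3,T6}
Step 12: wait(T2) -> count=0 queue=[] holders={T1,T2,T3,T6}
Step 13: wait(T4) -> count=0 queue=[T4] holders={T1,T2,T3,T6}
Final holders: {T1,T2,T3,T6} -> T3 in holders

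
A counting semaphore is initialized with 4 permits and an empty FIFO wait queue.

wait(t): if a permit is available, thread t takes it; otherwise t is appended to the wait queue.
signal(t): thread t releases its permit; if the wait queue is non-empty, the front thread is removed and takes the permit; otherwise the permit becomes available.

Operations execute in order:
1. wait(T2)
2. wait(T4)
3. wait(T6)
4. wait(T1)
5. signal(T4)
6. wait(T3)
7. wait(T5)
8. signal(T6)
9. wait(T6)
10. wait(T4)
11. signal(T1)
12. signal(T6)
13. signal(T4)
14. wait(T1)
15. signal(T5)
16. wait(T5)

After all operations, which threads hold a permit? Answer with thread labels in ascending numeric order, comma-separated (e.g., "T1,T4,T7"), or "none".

Answer: T1,T2,T3,T5

Derivation:
Step 1: wait(T2) -> count=3 queue=[] holders={T2}
Step 2: wait(T4) -> count=2 queue=[] holders={T2,T4}
Step 3: wait(T6) -> count=1 queue=[] holders={T2,T4,T6}
Step 4: wait(T1) -> count=0 queue=[] holders={T1,T2,T4,T6}
Step 5: signal(T4) -> count=1 queue=[] holders={T1,T2,T6}
Step 6: wait(T3) -> count=0 queue=[] holders={T1,T2,T3,T6}
Step 7: wait(T5) -> count=0 queue=[T5] holders={T1,T2,T3,T6}
Step 8: signal(T6) -> count=0 queue=[] holders={T1,T2,T3,T5}
Step 9: wait(T6) -> count=0 queue=[T6] holders={T1,T2,T3,T5}
Step 10: wait(T4) -> count=0 queue=[T6,T4] holders={T1,T2,T3,T5}
Step 11: signal(T1) -> count=0 queue=[T4] holders={T2,T3,T5,T6}
Step 12: signal(T6) -> count=0 queue=[] holders={T2,T3,T4,T5}
Step 13: signal(T4) -> count=1 queue=[] holders={T2,T3,T5}
Step 14: wait(T1) -> count=0 queue=[] holders={T1,T2,T3,T5}
Step 15: signal(T5) -> count=1 queue=[] holders={T1,T2,T3}
Step 16: wait(T5) -> count=0 queue=[] holders={T1,T2,T3,T5}
Final holders: T1,T2,T3,T5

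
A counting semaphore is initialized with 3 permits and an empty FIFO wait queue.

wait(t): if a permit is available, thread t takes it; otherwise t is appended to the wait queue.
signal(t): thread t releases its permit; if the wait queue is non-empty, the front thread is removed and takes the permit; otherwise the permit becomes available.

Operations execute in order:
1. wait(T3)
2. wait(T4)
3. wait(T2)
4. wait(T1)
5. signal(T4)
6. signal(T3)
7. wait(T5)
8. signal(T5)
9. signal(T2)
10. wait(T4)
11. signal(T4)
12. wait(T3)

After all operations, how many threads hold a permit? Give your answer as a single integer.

Step 1: wait(T3) -> count=2 queue=[] holders={T3}
Step 2: wait(T4) -> count=1 queue=[] holders={T3,T4}
Step 3: wait(T2) -> count=0 queue=[] holders={T2,T3,T4}
Step 4: wait(T1) -> count=0 queue=[T1] holders={T2,T3,T4}
Step 5: signal(T4) -> count=0 queue=[] holders={T1,T2,T3}
Step 6: signal(T3) -> count=1 queue=[] holders={T1,T2}
Step 7: wait(T5) -> count=0 queue=[] holders={T1,T2,T5}
Step 8: signal(T5) -> count=1 queue=[] holders={T1,T2}
Step 9: signal(T2) -> count=2 queue=[] holders={T1}
Step 10: wait(T4) -> count=1 queue=[] holders={T1,T4}
Step 11: signal(T4) -> count=2 queue=[] holders={T1}
Step 12: wait(T3) -> count=1 queue=[] holders={T1,T3}
Final holders: {T1,T3} -> 2 thread(s)

Answer: 2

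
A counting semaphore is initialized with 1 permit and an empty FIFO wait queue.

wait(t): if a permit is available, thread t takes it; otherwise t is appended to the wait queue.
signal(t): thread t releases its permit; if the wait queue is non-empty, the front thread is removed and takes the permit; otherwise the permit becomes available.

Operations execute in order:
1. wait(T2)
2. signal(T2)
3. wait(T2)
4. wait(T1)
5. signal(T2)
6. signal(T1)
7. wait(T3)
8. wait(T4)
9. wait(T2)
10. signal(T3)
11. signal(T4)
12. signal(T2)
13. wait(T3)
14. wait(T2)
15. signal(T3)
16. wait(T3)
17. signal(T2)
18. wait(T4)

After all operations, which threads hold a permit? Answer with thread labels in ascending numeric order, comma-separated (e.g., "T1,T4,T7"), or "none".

Answer: T3

Derivation:
Step 1: wait(T2) -> count=0 queue=[] holders={T2}
Step 2: signal(T2) -> count=1 queue=[] holders={none}
Step 3: wait(T2) -> count=0 queue=[] holders={T2}
Step 4: wait(T1) -> count=0 queue=[T1] holders={T2}
Step 5: signal(T2) -> count=0 queue=[] holders={T1}
Step 6: signal(T1) -> count=1 queue=[] holders={none}
Step 7: wait(T3) -> count=0 queue=[] holders={T3}
Step 8: wait(T4) -> count=0 queue=[T4] holders={T3}
Step 9: wait(T2) -> count=0 queue=[T4,T2] holders={T3}
Step 10: signal(T3) -> count=0 queue=[T2] holders={T4}
Step 11: signal(T4) -> count=0 queue=[] holders={T2}
Step 12: signal(T2) -> count=1 queue=[] holders={none}
Step 13: wait(T3) -> count=0 queue=[] holders={T3}
Step 14: wait(T2) -> count=0 queue=[T2] holders={T3}
Step 15: signal(T3) -> count=0 queue=[] holders={T2}
Step 16: wait(T3) -> count=0 queue=[T3] holders={T2}
Step 17: signal(T2) -> count=0 queue=[] holders={T3}
Step 18: wait(T4) -> count=0 queue=[T4] holders={T3}
Final holders: T3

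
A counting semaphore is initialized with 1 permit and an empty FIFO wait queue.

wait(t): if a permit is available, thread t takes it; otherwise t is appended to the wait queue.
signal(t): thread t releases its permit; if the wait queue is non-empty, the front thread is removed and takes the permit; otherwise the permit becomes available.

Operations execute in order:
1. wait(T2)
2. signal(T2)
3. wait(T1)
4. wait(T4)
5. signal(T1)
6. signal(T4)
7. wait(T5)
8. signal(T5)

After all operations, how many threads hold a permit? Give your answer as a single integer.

Answer: 0

Derivation:
Step 1: wait(T2) -> count=0 queue=[] holders={T2}
Step 2: signal(T2) -> count=1 queue=[] holders={none}
Step 3: wait(T1) -> count=0 queue=[] holders={T1}
Step 4: wait(T4) -> count=0 queue=[T4] holders={T1}
Step 5: signal(T1) -> count=0 queue=[] holders={T4}
Step 6: signal(T4) -> count=1 queue=[] holders={none}
Step 7: wait(T5) -> count=0 queue=[] holders={T5}
Step 8: signal(T5) -> count=1 queue=[] holders={none}
Final holders: {none} -> 0 thread(s)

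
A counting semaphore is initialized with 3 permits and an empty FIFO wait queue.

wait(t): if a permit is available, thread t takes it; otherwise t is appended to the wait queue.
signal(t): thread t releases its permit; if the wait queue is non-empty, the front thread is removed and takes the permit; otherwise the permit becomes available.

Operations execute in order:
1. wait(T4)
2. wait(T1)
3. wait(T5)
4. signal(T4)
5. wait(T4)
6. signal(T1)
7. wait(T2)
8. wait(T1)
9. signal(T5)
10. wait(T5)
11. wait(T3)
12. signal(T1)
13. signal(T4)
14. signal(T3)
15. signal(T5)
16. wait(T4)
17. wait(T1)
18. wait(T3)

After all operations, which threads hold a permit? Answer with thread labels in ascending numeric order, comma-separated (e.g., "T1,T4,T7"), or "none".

Step 1: wait(T4) -> count=2 queue=[] holders={T4}
Step 2: wait(T1) -> count=1 queue=[] holders={T1,T4}
Step 3: wait(T5) -> count=0 queue=[] holders={T1,T4,T5}
Step 4: signal(T4) -> count=1 queue=[] holders={T1,T5}
Step 5: wait(T4) -> count=0 queue=[] holders={T1,T4,T5}
Step 6: signal(T1) -> count=1 queue=[] holders={T4,T5}
Step 7: wait(T2) -> count=0 queue=[] holders={T2,T4,T5}
Step 8: wait(T1) -> count=0 queue=[T1] holders={T2,T4,T5}
Step 9: signal(T5) -> count=0 queue=[] holders={T1,T2,T4}
Step 10: wait(T5) -> count=0 queue=[T5] holders={T1,T2,T4}
Step 11: wait(T3) -> count=0 queue=[T5,T3] holders={T1,T2,T4}
Step 12: signal(T1) -> count=0 queue=[T3] holders={T2,T4,T5}
Step 13: signal(T4) -> count=0 queue=[] holders={T2,T3,T5}
Step 14: signal(T3) -> count=1 queue=[] holders={T2,T5}
Step 15: signal(T5) -> count=2 queue=[] holders={T2}
Step 16: wait(T4) -> count=1 queue=[] holders={T2,T4}
Step 17: wait(T1) -> count=0 queue=[] holders={T1,T2,T4}
Step 18: wait(T3) -> count=0 queue=[T3] holders={T1,T2,T4}
Final holders: T1,T2,T4

Answer: T1,T2,T4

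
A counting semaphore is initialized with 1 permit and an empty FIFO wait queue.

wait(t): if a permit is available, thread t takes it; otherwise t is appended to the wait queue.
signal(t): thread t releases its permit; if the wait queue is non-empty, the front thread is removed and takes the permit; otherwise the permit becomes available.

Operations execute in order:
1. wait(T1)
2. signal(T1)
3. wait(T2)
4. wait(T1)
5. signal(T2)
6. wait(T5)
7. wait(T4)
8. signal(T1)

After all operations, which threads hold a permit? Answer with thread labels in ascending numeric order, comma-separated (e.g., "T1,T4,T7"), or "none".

Step 1: wait(T1) -> count=0 queue=[] holders={T1}
Step 2: signal(T1) -> count=1 queue=[] holders={none}
Step 3: wait(T2) -> count=0 queue=[] holders={T2}
Step 4: wait(T1) -> count=0 queue=[T1] holders={T2}
Step 5: signal(T2) -> count=0 queue=[] holders={T1}
Step 6: wait(T5) -> count=0 queue=[T5] holders={T1}
Step 7: wait(T4) -> count=0 queue=[T5,T4] holders={T1}
Step 8: signal(T1) -> count=0 queue=[T4] holders={T5}
Final holders: T5

Answer: T5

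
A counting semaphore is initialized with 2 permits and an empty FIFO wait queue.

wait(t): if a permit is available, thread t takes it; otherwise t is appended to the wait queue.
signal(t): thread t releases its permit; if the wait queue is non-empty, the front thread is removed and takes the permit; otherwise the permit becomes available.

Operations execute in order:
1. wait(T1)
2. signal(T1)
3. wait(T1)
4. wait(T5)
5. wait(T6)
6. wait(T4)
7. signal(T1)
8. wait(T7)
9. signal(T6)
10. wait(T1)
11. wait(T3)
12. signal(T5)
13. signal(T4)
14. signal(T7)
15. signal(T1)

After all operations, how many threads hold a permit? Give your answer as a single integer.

Answer: 1

Derivation:
Step 1: wait(T1) -> count=1 queue=[] holders={T1}
Step 2: signal(T1) -> count=2 queue=[] holders={none}
Step 3: wait(T1) -> count=1 queue=[] holders={T1}
Step 4: wait(T5) -> count=0 queue=[] holders={T1,T5}
Step 5: wait(T6) -> count=0 queue=[T6] holders={T1,T5}
Step 6: wait(T4) -> count=0 queue=[T6,T4] holders={T1,T5}
Step 7: signal(T1) -> count=0 queue=[T4] holders={T5,T6}
Step 8: wait(T7) -> count=0 queue=[T4,T7] holders={T5,T6}
Step 9: signal(T6) -> count=0 queue=[T7] holders={T4,T5}
Step 10: wait(T1) -> count=0 queue=[T7,T1] holders={T4,T5}
Step 11: wait(T3) -> count=0 queue=[T7,T1,T3] holders={T4,T5}
Step 12: signal(T5) -> count=0 queue=[T1,T3] holders={T4,T7}
Step 13: signal(T4) -> count=0 queue=[T3] holders={T1,T7}
Step 14: signal(T7) -> count=0 queue=[] holders={T1,T3}
Step 15: signal(T1) -> count=1 queue=[] holders={T3}
Final holders: {T3} -> 1 thread(s)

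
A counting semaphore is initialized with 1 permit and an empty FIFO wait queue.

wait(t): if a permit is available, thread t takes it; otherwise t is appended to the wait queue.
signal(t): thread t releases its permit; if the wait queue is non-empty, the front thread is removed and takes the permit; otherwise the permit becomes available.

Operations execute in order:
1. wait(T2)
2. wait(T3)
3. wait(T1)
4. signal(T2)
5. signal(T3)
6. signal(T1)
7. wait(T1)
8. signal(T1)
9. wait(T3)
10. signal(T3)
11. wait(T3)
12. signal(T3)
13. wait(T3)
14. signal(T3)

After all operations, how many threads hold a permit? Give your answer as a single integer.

Step 1: wait(T2) -> count=0 queue=[] holders={T2}
Step 2: wait(T3) -> count=0 queue=[T3] holders={T2}
Step 3: wait(T1) -> count=0 queue=[T3,T1] holders={T2}
Step 4: signal(T2) -> count=0 queue=[T1] holders={T3}
Step 5: signal(T3) -> count=0 queue=[] holders={T1}
Step 6: signal(T1) -> count=1 queue=[] holders={none}
Step 7: wait(T1) -> count=0 queue=[] holders={T1}
Step 8: signal(T1) -> count=1 queue=[] holders={none}
Step 9: wait(T3) -> count=0 queue=[] holders={T3}
Step 10: signal(T3) -> count=1 queue=[] holders={none}
Step 11: wait(T3) -> count=0 queue=[] holders={T3}
Step 12: signal(T3) -> count=1 queue=[] holders={none}
Step 13: wait(T3) -> count=0 queue=[] holders={T3}
Step 14: signal(T3) -> count=1 queue=[] holders={none}
Final holders: {none} -> 0 thread(s)

Answer: 0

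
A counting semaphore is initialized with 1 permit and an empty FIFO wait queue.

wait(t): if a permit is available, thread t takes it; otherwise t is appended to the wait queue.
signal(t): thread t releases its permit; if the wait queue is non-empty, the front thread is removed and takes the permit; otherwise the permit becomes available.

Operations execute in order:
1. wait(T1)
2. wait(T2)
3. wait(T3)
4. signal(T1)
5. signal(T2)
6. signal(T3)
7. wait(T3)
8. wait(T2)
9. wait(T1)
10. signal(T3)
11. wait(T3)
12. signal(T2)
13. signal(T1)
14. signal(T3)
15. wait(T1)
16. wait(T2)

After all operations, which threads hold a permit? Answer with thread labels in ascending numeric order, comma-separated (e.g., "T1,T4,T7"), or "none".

Answer: T1

Derivation:
Step 1: wait(T1) -> count=0 queue=[] holders={T1}
Step 2: wait(T2) -> count=0 queue=[T2] holders={T1}
Step 3: wait(T3) -> count=0 queue=[T2,T3] holders={T1}
Step 4: signal(T1) -> count=0 queue=[T3] holders={T2}
Step 5: signal(T2) -> count=0 queue=[] holders={T3}
Step 6: signal(T3) -> count=1 queue=[] holders={none}
Step 7: wait(T3) -> count=0 queue=[] holders={T3}
Step 8: wait(T2) -> count=0 queue=[T2] holders={T3}
Step 9: wait(T1) -> count=0 queue=[T2,T1] holders={T3}
Step 10: signal(T3) -> count=0 queue=[T1] holders={T2}
Step 11: wait(T3) -> count=0 queue=[T1,T3] holders={T2}
Step 12: signal(T2) -> count=0 queue=[T3] holders={T1}
Step 13: signal(T1) -> count=0 queue=[] holders={T3}
Step 14: signal(T3) -> count=1 queue=[] holders={none}
Step 15: wait(T1) -> count=0 queue=[] holders={T1}
Step 16: wait(T2) -> count=0 queue=[T2] holders={T1}
Final holders: T1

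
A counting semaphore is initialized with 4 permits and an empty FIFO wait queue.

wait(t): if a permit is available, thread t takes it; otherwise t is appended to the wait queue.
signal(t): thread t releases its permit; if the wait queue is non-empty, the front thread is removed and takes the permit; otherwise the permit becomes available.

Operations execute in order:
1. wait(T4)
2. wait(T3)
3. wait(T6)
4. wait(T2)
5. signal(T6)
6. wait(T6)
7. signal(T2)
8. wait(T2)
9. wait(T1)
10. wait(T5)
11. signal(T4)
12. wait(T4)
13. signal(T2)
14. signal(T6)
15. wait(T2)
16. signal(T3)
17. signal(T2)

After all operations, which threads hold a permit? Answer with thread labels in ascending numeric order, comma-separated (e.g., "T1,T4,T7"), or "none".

Step 1: wait(T4) -> count=3 queue=[] holders={T4}
Step 2: wait(T3) -> count=2 queue=[] holders={T3,T4}
Step 3: wait(T6) -> count=1 queue=[] holders={T3,T4,T6}
Step 4: wait(T2) -> count=0 queue=[] holders={T2,T3,T4,T6}
Step 5: signal(T6) -> count=1 queue=[] holders={T2,T3,T4}
Step 6: wait(T6) -> count=0 queue=[] holders={T2,T3,T4,T6}
Step 7: signal(T2) -> count=1 queue=[] holders={T3,T4,T6}
Step 8: wait(T2) -> count=0 queue=[] holders={T2,T3,T4,T6}
Step 9: wait(T1) -> count=0 queue=[T1] holders={T2,T3,T4,T6}
Step 10: wait(T5) -> count=0 queue=[T1,T5] holders={T2,T3,T4,T6}
Step 11: signal(T4) -> count=0 queue=[T5] holders={T1,T2,T3,T6}
Step 12: wait(T4) -> count=0 queue=[T5,T4] holders={T1,T2,T3,T6}
Step 13: signal(T2) -> count=0 queue=[T4] holders={T1,T3,T5,T6}
Step 14: signal(T6) -> count=0 queue=[] holders={T1,T3,T4,T5}
Step 15: wait(T2) -> count=0 queue=[T2] holders={T1,T3,T4,T5}
Step 16: signal(T3) -> count=0 queue=[] holders={T1,T2,T4,T5}
Step 17: signal(T2) -> count=1 queue=[] holders={T1,T4,T5}
Final holders: T1,T4,T5

Answer: T1,T4,T5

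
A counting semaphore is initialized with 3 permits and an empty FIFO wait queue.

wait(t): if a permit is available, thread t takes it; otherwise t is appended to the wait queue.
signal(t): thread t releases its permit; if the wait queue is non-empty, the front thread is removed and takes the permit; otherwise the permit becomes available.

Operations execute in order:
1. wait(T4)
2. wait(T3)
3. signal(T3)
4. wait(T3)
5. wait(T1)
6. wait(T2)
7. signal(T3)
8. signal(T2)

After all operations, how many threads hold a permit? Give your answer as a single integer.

Answer: 2

Derivation:
Step 1: wait(T4) -> count=2 queue=[] holders={T4}
Step 2: wait(T3) -> count=1 queue=[] holders={T3,T4}
Step 3: signal(T3) -> count=2 queue=[] holders={T4}
Step 4: wait(T3) -> count=1 queue=[] holders={T3,T4}
Step 5: wait(T1) -> count=0 queue=[] holders={T1,T3,T4}
Step 6: wait(T2) -> count=0 queue=[T2] holders={T1,T3,T4}
Step 7: signal(T3) -> count=0 queue=[] holders={T1,T2,T4}
Step 8: signal(T2) -> count=1 queue=[] holders={T1,T4}
Final holders: {T1,T4} -> 2 thread(s)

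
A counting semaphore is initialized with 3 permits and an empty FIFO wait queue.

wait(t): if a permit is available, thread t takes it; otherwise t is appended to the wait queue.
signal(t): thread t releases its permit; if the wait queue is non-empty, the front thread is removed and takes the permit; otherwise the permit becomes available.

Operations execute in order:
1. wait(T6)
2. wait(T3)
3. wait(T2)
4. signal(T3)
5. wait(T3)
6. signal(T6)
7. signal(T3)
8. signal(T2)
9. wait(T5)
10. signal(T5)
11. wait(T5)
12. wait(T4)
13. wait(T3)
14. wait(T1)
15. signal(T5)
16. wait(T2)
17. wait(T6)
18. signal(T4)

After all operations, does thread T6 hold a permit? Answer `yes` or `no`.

Step 1: wait(T6) -> count=2 queue=[] holders={T6}
Step 2: wait(T3) -> count=1 queue=[] holders={T3,T6}
Step 3: wait(T2) -> count=0 queue=[] holders={T2,T3,T6}
Step 4: signal(T3) -> count=1 queue=[] holders={T2,T6}
Step 5: wait(T3) -> count=0 queue=[] holders={T2,T3,T6}
Step 6: signal(T6) -> count=1 queue=[] holders={T2,T3}
Step 7: signal(T3) -> count=2 queue=[] holders={T2}
Step 8: signal(T2) -> count=3 queue=[] holders={none}
Step 9: wait(T5) -> count=2 queue=[] holders={T5}
Step 10: signal(T5) -> count=3 queue=[] holders={none}
Step 11: wait(T5) -> count=2 queue=[] holders={T5}
Step 12: wait(T4) -> count=1 queue=[] holders={T4,T5}
Step 13: wait(T3) -> count=0 queue=[] holders={T3,T4,T5}
Step 14: wait(T1) -> count=0 queue=[T1] holders={T3,T4,T5}
Step 15: signal(T5) -> count=0 queue=[] holders={T1,T3,T4}
Step 16: wait(T2) -> count=0 queue=[T2] holders={T1,T3,T4}
Step 17: wait(T6) -> count=0 queue=[T2,T6] holders={T1,T3,T4}
Step 18: signal(T4) -> count=0 queue=[T6] holders={T1,T2,T3}
Final holders: {T1,T2,T3} -> T6 not in holders

Answer: no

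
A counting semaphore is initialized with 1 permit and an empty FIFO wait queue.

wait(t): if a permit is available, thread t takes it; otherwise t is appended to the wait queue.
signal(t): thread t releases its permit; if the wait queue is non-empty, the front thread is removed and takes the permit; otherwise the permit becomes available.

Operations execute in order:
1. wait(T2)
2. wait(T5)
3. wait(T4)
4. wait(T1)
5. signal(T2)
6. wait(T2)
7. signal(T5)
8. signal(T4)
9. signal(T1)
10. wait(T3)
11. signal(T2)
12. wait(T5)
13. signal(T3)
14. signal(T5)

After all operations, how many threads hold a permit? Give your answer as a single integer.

Step 1: wait(T2) -> count=0 queue=[] holders={T2}
Step 2: wait(T5) -> count=0 queue=[T5] holders={T2}
Step 3: wait(T4) -> count=0 queue=[T5,T4] holders={T2}
Step 4: wait(T1) -> count=0 queue=[T5,T4,T1] holders={T2}
Step 5: signal(T2) -> count=0 queue=[T4,T1] holders={T5}
Step 6: wait(T2) -> count=0 queue=[T4,T1,T2] holders={T5}
Step 7: signal(T5) -> count=0 queue=[T1,T2] holders={T4}
Step 8: signal(T4) -> count=0 queue=[T2] holders={T1}
Step 9: signal(T1) -> count=0 queue=[] holders={T2}
Step 10: wait(T3) -> count=0 queue=[T3] holders={T2}
Step 11: signal(T2) -> count=0 queue=[] holders={T3}
Step 12: wait(T5) -> count=0 queue=[T5] holders={T3}
Step 13: signal(T3) -> count=0 queue=[] holders={T5}
Step 14: signal(T5) -> count=1 queue=[] holders={none}
Final holders: {none} -> 0 thread(s)

Answer: 0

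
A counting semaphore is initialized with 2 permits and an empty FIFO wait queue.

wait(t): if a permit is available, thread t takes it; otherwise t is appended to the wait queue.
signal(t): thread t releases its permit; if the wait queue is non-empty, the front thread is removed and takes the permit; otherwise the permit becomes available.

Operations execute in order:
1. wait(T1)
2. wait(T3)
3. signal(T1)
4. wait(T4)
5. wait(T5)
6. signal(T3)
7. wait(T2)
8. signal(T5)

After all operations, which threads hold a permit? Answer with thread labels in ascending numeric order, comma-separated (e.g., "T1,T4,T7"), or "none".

Answer: T2,T4

Derivation:
Step 1: wait(T1) -> count=1 queue=[] holders={T1}
Step 2: wait(T3) -> count=0 queue=[] holders={T1,T3}
Step 3: signal(T1) -> count=1 queue=[] holders={T3}
Step 4: wait(T4) -> count=0 queue=[] holders={T3,T4}
Step 5: wait(T5) -> count=0 queue=[T5] holders={T3,T4}
Step 6: signal(T3) -> count=0 queue=[] holders={T4,T5}
Step 7: wait(T2) -> count=0 queue=[T2] holders={T4,T5}
Step 8: signal(T5) -> count=0 queue=[] holders={T2,T4}
Final holders: T2,T4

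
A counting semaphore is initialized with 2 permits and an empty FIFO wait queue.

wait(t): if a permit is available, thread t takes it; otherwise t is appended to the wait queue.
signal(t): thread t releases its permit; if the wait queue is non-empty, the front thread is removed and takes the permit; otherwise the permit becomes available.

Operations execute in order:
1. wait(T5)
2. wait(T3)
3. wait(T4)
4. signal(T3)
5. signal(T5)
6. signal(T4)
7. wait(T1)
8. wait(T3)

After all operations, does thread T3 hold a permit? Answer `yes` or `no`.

Step 1: wait(T5) -> count=1 queue=[] holders={T5}
Step 2: wait(T3) -> count=0 queue=[] holders={T3,T5}
Step 3: wait(T4) -> count=0 queue=[T4] holders={T3,T5}
Step 4: signal(T3) -> count=0 queue=[] holders={T4,T5}
Step 5: signal(T5) -> count=1 queue=[] holders={T4}
Step 6: signal(T4) -> count=2 queue=[] holders={none}
Step 7: wait(T1) -> count=1 queue=[] holders={T1}
Step 8: wait(T3) -> count=0 queue=[] holders={T1,T3}
Final holders: {T1,T3} -> T3 in holders

Answer: yes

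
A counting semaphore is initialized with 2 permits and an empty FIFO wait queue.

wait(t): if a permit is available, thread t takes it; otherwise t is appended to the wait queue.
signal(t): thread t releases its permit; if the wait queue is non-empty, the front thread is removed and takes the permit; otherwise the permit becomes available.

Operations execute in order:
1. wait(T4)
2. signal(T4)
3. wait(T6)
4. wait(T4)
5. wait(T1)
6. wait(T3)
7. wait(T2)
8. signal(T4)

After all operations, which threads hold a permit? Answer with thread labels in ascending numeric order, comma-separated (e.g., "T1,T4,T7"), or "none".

Step 1: wait(T4) -> count=1 queue=[] holders={T4}
Step 2: signal(T4) -> count=2 queue=[] holders={none}
Step 3: wait(T6) -> count=1 queue=[] holders={T6}
Step 4: wait(T4) -> count=0 queue=[] holders={T4,T6}
Step 5: wait(T1) -> count=0 queue=[T1] holders={T4,T6}
Step 6: wait(T3) -> count=0 queue=[T1,T3] holders={T4,T6}
Step 7: wait(T2) -> count=0 queue=[T1,T3,T2] holders={T4,T6}
Step 8: signal(T4) -> count=0 queue=[T3,T2] holders={T1,T6}
Final holders: T1,T6

Answer: T1,T6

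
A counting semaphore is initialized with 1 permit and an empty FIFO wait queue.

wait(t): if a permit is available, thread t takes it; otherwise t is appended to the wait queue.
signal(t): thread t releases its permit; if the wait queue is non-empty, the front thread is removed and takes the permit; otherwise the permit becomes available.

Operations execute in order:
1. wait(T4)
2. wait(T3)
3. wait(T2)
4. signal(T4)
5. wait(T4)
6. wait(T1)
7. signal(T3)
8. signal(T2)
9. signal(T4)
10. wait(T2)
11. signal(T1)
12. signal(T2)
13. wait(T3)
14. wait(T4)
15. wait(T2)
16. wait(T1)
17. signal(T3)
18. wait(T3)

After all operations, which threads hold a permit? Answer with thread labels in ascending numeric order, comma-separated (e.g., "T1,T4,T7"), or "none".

Answer: T4

Derivation:
Step 1: wait(T4) -> count=0 queue=[] holders={T4}
Step 2: wait(T3) -> count=0 queue=[T3] holders={T4}
Step 3: wait(T2) -> count=0 queue=[T3,T2] holders={T4}
Step 4: signal(T4) -> count=0 queue=[T2] holders={T3}
Step 5: wait(T4) -> count=0 queue=[T2,T4] holders={T3}
Step 6: wait(T1) -> count=0 queue=[T2,T4,T1] holders={T3}
Step 7: signal(T3) -> count=0 queue=[T4,T1] holders={T2}
Step 8: signal(T2) -> count=0 queue=[T1] holders={T4}
Step 9: signal(T4) -> count=0 queue=[] holders={T1}
Step 10: wait(T2) -> count=0 queue=[T2] holders={T1}
Step 11: signal(T1) -> count=0 queue=[] holders={T2}
Step 12: signal(T2) -> count=1 queue=[] holders={none}
Step 13: wait(T3) -> count=0 queue=[] holders={T3}
Step 14: wait(T4) -> count=0 queue=[T4] holders={T3}
Step 15: wait(T2) -> count=0 queue=[T4,T2] holders={T3}
Step 16: wait(T1) -> count=0 queue=[T4,T2,T1] holders={T3}
Step 17: signal(T3) -> count=0 queue=[T2,T1] holders={T4}
Step 18: wait(T3) -> count=0 queue=[T2,T1,T3] holders={T4}
Final holders: T4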